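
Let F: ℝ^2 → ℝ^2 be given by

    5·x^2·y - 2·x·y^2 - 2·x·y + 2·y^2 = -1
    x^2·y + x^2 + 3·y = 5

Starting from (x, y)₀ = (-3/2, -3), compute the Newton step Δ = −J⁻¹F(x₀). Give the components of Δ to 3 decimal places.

(1.025, 2.353)

At (-3/2, -3): F = (3.250, -18.500).
Jacobian J = [[10·x·y - 2·y^2 - 2·y, 5·x^2 - 4·x·y - 2·x + 4·y], [2·x·y + 2·x, x^2 + 3]].
At the point, J = [[33.000, -15.750], [6.000, 5.250]] (det J = 267.750).
Solving J·Δ = −F gives Δ = (1.025, 2.353).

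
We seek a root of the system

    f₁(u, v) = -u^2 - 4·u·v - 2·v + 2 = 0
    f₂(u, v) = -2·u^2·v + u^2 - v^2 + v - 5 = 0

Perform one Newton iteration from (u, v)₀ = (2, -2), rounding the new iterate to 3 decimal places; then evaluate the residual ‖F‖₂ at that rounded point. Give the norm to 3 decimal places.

1.314

At (2, -2): F = (18.000, 9.000).
Jacobian J = [[-2·u - 4·v, -4·u - 2], [-4·u·v + 2·u, -2·u^2 - 2·v + 1]].
At the point, J = [[4.000, -10.000], [20.000, -3.000]] (det J = 188.000).
Solving J·Δ = −F gives Δ = (-0.191, 1.723).
Then the next iterate is (u, v)₁ = (1.809, -0.277).
Re-evaluating at (1.809, -0.277): F = (1.28589, -0.26829), so ‖F‖₂ = 1.314.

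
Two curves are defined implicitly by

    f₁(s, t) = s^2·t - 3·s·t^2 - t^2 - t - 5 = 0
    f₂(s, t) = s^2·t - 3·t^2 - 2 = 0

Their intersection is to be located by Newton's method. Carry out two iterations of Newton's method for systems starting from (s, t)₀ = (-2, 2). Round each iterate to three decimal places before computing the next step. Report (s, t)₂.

(-2.022, 0.766)

At (-2, 2): F = (21.000, -6.000).
Jacobian J = [[2·s·t - 3·t^2, s^2 - 6·s·t - 2·t - 1], [2·s·t, s^2 - 6·t]].
At the point, J = [[-20.000, 23.000], [-8.000, -8.000]] (det J = 344.000).
Solving J·Δ = −F gives Δ = (0.087, -0.837).
Then the next iterate is (s, t)₁ = (-1.913, 1.163).
Round to (-1.913, 1.163) and repeat: F = (4.50290, -1.80163), J = [[-8.50735, 13.68248], [-4.44964, -3.31843]].
Δ = (-0.109, -0.397), so (s, t)₂ = (-2.022, 0.766).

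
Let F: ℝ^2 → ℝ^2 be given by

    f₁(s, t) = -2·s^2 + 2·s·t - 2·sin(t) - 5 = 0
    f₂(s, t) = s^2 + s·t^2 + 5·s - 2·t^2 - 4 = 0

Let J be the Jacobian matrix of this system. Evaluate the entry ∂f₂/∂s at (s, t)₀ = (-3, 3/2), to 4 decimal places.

1.2500

∂f₂/∂s = 2·s + t^2 + 5.
At (-3, 3/2) this is 1.2500.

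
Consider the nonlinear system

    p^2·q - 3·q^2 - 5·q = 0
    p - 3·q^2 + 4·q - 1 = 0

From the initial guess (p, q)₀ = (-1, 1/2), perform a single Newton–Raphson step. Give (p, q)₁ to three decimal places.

At (-1, 1/2): F = (-2.750, -0.750).
Jacobian J = [[2·p·q, p^2 - 6·q - 5], [1, -6·q + 4]].
At the point, J = [[-1.000, -7.000], [1.000, 1.000]] (det J = 6.000).
Solving J·Δ = −F gives Δ = (1.333, -0.583).
Then the next iterate is (p, q)₁ = (0.333, -0.083).

(0.333, -0.083)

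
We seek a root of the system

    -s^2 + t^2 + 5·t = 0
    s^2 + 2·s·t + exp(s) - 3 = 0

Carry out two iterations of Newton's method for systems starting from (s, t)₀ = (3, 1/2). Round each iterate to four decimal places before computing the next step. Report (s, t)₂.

At (3, 1/2): F = (-6.2500, 29.085537).
Jacobian J = [[-2·s, 2·t + 5], [2·s + 2·t + exp(s), 2·s]].
At the point, J = [[-6.0000, 6.0000], [27.085537, 6.0000]] (det J = -198.513222).
Solving J·Δ = −F gives Δ = (-1.0680, -0.0263).
Then the next iterate is (s, t)₁ = (1.9320, 0.4737).
Round to (1.9320, 0.4737) and repeat: F = (-1.139732, 9.466304), J = [[-3.8640, 5.9474], [11.714703, 3.8640]].
Δ = (-0.7175, -0.2745), so (s, t)₂ = (1.2145, 0.1992).

(1.2145, 0.1992)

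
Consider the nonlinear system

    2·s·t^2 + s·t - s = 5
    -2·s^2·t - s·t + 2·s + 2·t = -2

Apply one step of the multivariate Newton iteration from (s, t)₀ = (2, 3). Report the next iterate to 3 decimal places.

At (2, 3): F = (35.000, -18.000).
Jacobian J = [[2·t^2 + t - 1, 4·s·t + s], [-4·s·t - t + 2, -2·s^2 - s + 2]].
At the point, J = [[20.000, 26.000], [-25.000, -8.000]] (det J = 490.000).
Solving J·Δ = −F gives Δ = (-0.384, -1.051).
Then the next iterate is (s, t)₁ = (1.616, 1.949).

(1.616, 1.949)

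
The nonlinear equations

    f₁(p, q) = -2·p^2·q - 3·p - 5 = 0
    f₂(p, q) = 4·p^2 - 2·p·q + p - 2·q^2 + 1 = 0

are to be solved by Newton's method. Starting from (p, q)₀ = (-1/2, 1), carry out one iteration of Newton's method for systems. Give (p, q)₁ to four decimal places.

(-25.0000, 42.0000)

At (-1/2, 1): F = (-4.0000, 0.5000).
Jacobian J = [[-4·p·q - 3, -2·p^2], [8·p - 2·q + 1, -2·p - 4·q]].
At the point, J = [[-1.0000, -0.5000], [-5.0000, -3.0000]] (det J = 0.5000).
Solving J·Δ = −F gives Δ = (-24.5000, 41.0000).
Then the next iterate is (p, q)₁ = (-25.0000, 42.0000).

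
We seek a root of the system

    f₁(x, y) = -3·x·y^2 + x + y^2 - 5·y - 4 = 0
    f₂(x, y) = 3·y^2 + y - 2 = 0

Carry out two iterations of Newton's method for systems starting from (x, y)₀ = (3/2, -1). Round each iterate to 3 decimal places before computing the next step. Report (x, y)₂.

(1.000, -1.000)

At (3/2, -1): F = (-1.000, 0.000).
Jacobian J = [[-3·y^2 + 1, -6·x·y + 2·y - 5], [0, 6·y + 1]].
At the point, J = [[-2.000, 2.000], [0.000, -5.000]] (det J = 10.000).
Solving J·Δ = −F gives Δ = (-0.500, 0.000).
Then the next iterate is (x, y)₁ = (1.000, -1.000).
Round to (1.000, -1.000) and repeat: F = (0.000, 0.000), J = [[-2.000, -1.000], [0.000, -5.000]].
Δ = (0.000, 0.000), so (x, y)₂ = (1.000, -1.000).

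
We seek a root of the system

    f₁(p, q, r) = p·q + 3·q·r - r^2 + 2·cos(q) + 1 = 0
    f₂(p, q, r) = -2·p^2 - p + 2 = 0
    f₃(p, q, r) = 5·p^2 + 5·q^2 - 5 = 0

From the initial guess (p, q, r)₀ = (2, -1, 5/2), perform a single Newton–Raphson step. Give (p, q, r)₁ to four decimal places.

At (2, -1, 5/2): F = (-13.669395, -8.0000, 20.0000).
Jacobian J = [[q, p + 3·r - 2·sin(q), 3·q - 2·r], [-4·p - 1, 0, 0], [10·p, 10·q, 0]].
At the point, J = [[-1.0000, 11.182942, -8.0000], [-9.0000, 0.0000, 0.0000], [20.0000, -10.0000, 0.0000]] (det J = -720.0000).
Solving J·Δ = −F gives Δ = (-0.8889, 0.2222, -1.2869).
Then the next iterate is (p, q, r)₁ = (1.1111, -0.7778, 1.2131).

(1.1111, -0.7778, 1.2131)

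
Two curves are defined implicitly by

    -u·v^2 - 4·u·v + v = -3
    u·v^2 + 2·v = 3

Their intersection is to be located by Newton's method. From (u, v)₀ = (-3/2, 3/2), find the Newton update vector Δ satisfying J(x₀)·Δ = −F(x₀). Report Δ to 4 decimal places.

At (-3/2, 3/2): F = (16.8750, -3.3750).
Jacobian J = [[-v^2 - 4·v, -2·u·v - 4·u + 1], [v^2, 2·u·v + 2]].
At the point, J = [[-8.2500, 11.5000], [2.2500, -2.5000]] (det J = -5.2500).
Solving J·Δ = −F gives Δ = (-0.6429, -1.9286).

(-0.6429, -1.9286)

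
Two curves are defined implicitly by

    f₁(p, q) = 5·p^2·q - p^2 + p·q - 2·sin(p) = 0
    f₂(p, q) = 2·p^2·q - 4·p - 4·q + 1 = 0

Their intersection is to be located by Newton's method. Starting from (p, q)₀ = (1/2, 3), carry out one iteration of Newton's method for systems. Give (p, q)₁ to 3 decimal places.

At (1/2, 3): F = (4.04115, -11.500).
Jacobian J = [[10·p·q - 2·p + q - 2·cos(p), 5·p^2 + p], [4·p·q - 4, 2·p^2 - 4]].
At the point, J = [[15.24483, 1.750], [2.000, -3.500]] (det J = -56.85692).
Solving J·Δ = −F gives Δ = (0.105, -3.226).
Then the next iterate is (p, q)₁ = (0.605, -0.226).

(0.605, -0.226)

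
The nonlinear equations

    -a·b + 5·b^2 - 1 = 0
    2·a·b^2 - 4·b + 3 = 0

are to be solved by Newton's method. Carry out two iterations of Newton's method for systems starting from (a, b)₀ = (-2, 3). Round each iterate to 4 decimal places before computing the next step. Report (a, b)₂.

(-2.0825, 0.6845)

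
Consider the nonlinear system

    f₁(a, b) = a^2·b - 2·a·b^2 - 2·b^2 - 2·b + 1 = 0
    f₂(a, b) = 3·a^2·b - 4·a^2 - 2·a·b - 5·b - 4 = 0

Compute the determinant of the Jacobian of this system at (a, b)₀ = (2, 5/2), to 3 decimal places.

244.500

J = [[2·a·b - 2·b^2, a^2 - 4·a·b - 4·b - 2], [6·a·b - 8·a - 2·b, 3·a^2 - 2·a - 5]].
At the point, J = [[-2.500, -28.000], [9.000, 3.000]].
det J = 244.500.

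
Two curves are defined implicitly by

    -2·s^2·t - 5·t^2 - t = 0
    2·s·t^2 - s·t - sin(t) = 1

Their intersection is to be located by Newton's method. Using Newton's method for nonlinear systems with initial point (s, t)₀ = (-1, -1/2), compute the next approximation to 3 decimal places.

(-0.428, -0.053)

At (-1, -1/2): F = (0.250, -1.52057).
Jacobian J = [[-4·s·t, -2·s^2 - 10·t - 1], [2·t^2 - t, 4·s·t - s - cos(t)]].
At the point, J = [[-2.000, 2.000], [1.000, 2.12242]] (det J = -6.24483).
Solving J·Δ = −F gives Δ = (0.572, 0.447).
Then the next iterate is (s, t)₁ = (-0.428, -0.053).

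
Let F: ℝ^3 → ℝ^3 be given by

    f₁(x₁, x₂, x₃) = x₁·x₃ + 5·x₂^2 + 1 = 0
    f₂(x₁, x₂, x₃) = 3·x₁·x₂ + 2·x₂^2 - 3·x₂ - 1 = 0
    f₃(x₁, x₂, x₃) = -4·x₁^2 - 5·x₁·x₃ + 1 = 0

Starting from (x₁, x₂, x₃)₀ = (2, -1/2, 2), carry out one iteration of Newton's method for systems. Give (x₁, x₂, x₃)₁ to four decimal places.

(0.9953, -0.0070, 1.1121)

At (2, -1/2, 2): F = (6.2500, -2.0000, -35.0000).
Jacobian J = [[x₃, 10·x₂, x₁], [3·x₂, 3·x₁ + 4·x₂ - 3, 0], [-8·x₁ - 5·x₃, 0, -5·x₁]].
At the point, J = [[2.0000, -5.0000, 2.0000], [-1.5000, 1.0000, 0.0000], [-26.0000, 0.0000, -10.0000]] (det J = 107.0000).
Solving J·Δ = −F gives Δ = (-1.0047, 0.4930, -0.8879).
Then the next iterate is (x₁, x₂, x₃)₁ = (0.9953, -0.0070, 1.1121).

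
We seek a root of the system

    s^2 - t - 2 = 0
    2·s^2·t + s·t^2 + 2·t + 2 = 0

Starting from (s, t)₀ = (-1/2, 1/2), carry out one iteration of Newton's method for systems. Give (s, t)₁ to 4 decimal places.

(-1.0000, -1.2500)

At (-1/2, 1/2): F = (-2.2500, 3.1250).
Jacobian J = [[2·s, -1], [4·s·t + t^2, 2·s^2 + 2·s·t + 2]].
At the point, J = [[-1.0000, -1.0000], [-0.7500, 2.0000]] (det J = -2.7500).
Solving J·Δ = −F gives Δ = (-0.5000, -1.7500).
Then the next iterate is (s, t)₁ = (-1.0000, -1.2500).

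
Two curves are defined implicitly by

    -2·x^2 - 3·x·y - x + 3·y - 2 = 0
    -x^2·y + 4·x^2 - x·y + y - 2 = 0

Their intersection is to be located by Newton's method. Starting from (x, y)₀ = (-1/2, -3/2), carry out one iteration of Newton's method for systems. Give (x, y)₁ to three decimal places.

(-0.580, 0.543)

At (-1/2, -3/2): F = (-8.750, -2.875).
Jacobian J = [[-4·x - 3·y - 1, -3·x + 3], [-2·x·y + 8·x - y, -x^2 - x + 1]].
At the point, J = [[5.500, 4.500], [-4.000, 1.250]] (det J = 24.875).
Solving J·Δ = −F gives Δ = (-0.080, 2.043).
Then the next iterate is (x, y)₁ = (-0.580, 0.543).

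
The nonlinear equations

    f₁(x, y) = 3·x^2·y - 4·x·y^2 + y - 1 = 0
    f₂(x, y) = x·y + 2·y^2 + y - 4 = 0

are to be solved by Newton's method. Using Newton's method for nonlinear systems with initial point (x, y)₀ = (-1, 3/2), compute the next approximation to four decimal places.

(-0.4242, 1.2727)

At (-1, 3/2): F = (14.0000, 0.5000).
Jacobian J = [[6·x·y - 4·y^2, 3·x^2 - 8·x·y + 1], [y, x + 4·y + 1]].
At the point, J = [[-18.0000, 16.0000], [1.5000, 6.0000]] (det J = -132.0000).
Solving J·Δ = −F gives Δ = (0.5758, -0.2273).
Then the next iterate is (x, y)₁ = (-0.4242, 1.2727).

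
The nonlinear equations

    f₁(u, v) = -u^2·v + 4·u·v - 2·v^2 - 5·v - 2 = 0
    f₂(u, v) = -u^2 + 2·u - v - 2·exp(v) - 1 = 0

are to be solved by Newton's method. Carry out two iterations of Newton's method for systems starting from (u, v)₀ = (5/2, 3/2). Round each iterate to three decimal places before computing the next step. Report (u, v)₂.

At (5/2, 3/2): F = (-8.375, -12.71338).
Jacobian J = [[-2·u·v + 4·v, -u^2 + 4·u - 4·v - 5], [-2·u + 2, -2·exp(v) - 1]].
At the point, J = [[-1.500, -7.250], [-3.000, -9.96338]] (det J = -6.80493).
Solving J·Δ = −F gives Δ = (-1.283, -0.890).
Then the next iterate is (u, v)₁ = (1.217, 0.610).
Round to (1.217, 0.610) and repeat: F = (-3.72818, -4.33795), J = [[0.95526, -4.05309], [-0.434, -4.68086]].
Δ = (-0.021, -0.925), so (u, v)₂ = (1.196, -0.315).

(1.196, -0.315)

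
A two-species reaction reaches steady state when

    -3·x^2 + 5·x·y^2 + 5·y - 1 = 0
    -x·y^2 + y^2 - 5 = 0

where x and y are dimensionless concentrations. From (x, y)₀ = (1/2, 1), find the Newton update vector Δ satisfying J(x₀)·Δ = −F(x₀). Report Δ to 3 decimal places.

(-4.229, 0.271)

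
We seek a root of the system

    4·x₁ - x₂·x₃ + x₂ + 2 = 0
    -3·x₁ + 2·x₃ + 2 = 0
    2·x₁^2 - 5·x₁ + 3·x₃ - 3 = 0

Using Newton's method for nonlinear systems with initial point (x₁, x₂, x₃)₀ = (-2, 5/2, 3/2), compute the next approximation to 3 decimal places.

(-1.647, 15.676, -3.471)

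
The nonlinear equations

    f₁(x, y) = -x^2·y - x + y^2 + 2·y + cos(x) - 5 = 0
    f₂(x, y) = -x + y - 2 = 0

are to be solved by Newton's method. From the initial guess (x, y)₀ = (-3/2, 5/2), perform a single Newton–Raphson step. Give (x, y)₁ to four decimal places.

(-0.9036, 1.0964)

At (-3/2, 5/2): F = (2.195737, 2.0000).
Jacobian J = [[-2·x·y - sin(x) - 1, -x^2 + 2·y + 2], [-1, 1]].
At the point, J = [[7.497495, 4.7500], [-1.0000, 1.0000]] (det J = 12.247495).
Solving J·Δ = −F gives Δ = (0.5964, -1.4036).
Then the next iterate is (x, y)₁ = (-0.9036, 1.0964).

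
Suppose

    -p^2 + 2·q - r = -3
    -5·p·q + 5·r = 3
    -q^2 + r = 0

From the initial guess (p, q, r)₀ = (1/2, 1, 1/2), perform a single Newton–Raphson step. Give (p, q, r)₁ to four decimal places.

(4.2500, 3.5667, 6.1333)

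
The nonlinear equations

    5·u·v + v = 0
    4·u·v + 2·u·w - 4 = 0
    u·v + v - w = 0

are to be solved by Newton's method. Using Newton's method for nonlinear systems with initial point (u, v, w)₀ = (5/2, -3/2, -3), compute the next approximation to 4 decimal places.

(1.5526, -0.5263, -0.4211)

At (5/2, -3/2, -3): F = (-20.2500, -34.0000, -2.2500).
Jacobian J = [[5·v, 5·u + 1, 0], [4·v + 2·w, 4·u, 2·u], [v, u + 1, -1]].
At the point, J = [[-7.5000, 13.5000, 0.0000], [-12.0000, 10.0000, 5.0000], [-1.5000, 3.5000, -1.0000]] (det J = -57.0000).
Solving J·Δ = −F gives Δ = (-0.9474, 0.9737, 2.5789).
Then the next iterate is (u, v, w)₁ = (1.5526, -0.5263, -0.4211).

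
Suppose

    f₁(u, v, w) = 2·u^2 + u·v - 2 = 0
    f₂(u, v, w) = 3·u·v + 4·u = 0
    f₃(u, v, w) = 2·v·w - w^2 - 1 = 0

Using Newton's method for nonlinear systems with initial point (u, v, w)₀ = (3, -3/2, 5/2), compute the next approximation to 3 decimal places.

(1.875, -1.396, 0.721)

At (3, -3/2, 5/2): F = (11.500, -1.500, -14.750).
Jacobian J = [[4·u + v, u, 0], [3·v + 4, 3·u, 0], [0, 2·w, 2·v - 2·w]].
At the point, J = [[10.500, 3.000, 0.000], [-0.500, 9.000, 0.000], [0.000, 5.000, -8.000]] (det J = -768.000).
Solving J·Δ = −F gives Δ = (-1.125, 0.104, -1.779).
Then the next iterate is (u, v, w)₁ = (1.875, -1.396, 0.721).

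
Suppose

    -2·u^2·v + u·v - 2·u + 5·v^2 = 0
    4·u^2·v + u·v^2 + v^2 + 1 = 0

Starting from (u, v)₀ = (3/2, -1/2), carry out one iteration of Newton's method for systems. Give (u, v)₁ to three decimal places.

At (3/2, -1/2): F = (-0.250, -2.875).
Jacobian J = [[-4·u·v + v - 2, -2·u^2 + u + 10·v], [8·u·v + v^2, 4·u^2 + 2·u·v + 2·v]].
At the point, J = [[0.500, -8.000], [-5.750, 6.500]] (det J = -42.750).
Solving J·Δ = −F gives Δ = (-0.576, -0.067).
Then the next iterate is (u, v)₁ = (0.924, -0.567).

(0.924, -0.567)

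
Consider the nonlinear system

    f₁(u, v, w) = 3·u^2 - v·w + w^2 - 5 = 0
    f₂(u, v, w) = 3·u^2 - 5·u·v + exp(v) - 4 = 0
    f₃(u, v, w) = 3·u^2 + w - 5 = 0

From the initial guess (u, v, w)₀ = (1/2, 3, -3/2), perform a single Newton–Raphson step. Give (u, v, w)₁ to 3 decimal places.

(1.989, 3.485, -0.217)

At (1/2, 3, -3/2): F = (2.500, 9.33554, -5.750).
Jacobian J = [[6·u, -w, -v + 2·w], [6·u - 5·v, -5·u + exp(v), 0], [6·u, 0, 1]].
At the point, J = [[3.000, 1.500, -6.000], [-12.000, 17.58554, 0.000], [3.000, 0.000, 1.000]] (det J = 387.29628).
Solving J·Δ = −F gives Δ = (1.489, 0.485, 1.283).
Then the next iterate is (u, v, w)₁ = (1.989, 3.485, -0.217).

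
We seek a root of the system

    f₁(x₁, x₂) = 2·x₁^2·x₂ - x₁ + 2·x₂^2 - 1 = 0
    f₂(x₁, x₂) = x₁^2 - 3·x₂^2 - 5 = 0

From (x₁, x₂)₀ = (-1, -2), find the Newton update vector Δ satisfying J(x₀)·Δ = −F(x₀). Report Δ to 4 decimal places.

At (-1, -2): F = (4.0000, -16.0000).
Jacobian J = [[4·x₁·x₂ - 1, 2·x₁^2 + 4·x₂], [2·x₁, -6·x₂]].
At the point, J = [[7.0000, -6.0000], [-2.0000, 12.0000]] (det J = 72.0000).
Solving J·Δ = −F gives Δ = (0.6667, 1.4444).

(0.6667, 1.4444)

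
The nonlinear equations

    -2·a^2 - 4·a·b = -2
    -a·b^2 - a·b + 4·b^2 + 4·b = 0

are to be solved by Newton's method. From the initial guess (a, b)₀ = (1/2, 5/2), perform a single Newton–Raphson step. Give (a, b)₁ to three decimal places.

(0.455, 1.023)

At (1/2, 5/2): F = (-3.500, 30.625).
Jacobian J = [[-4·a - 4·b, -4·a], [-b^2 - b, -2·a·b - a + 8·b + 4]].
At the point, J = [[-12.000, -2.000], [-8.750, 21.000]] (det J = -269.500).
Solving J·Δ = −F gives Δ = (-0.045, -1.477).
Then the next iterate is (a, b)₁ = (0.455, 1.023).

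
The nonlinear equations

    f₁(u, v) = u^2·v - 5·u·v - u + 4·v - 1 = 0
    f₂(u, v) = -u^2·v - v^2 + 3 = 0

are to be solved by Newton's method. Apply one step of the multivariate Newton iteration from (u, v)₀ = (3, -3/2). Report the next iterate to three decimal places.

(1.955, -0.693)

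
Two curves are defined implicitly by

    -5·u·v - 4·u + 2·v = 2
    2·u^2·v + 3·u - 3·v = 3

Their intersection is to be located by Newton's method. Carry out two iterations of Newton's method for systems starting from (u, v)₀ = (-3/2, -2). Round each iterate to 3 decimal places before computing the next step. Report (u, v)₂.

(0.002, -0.246)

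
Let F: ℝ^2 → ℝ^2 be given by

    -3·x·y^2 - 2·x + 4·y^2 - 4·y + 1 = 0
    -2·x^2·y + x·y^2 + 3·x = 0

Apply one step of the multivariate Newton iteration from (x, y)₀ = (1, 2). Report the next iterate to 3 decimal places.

(0.643, 0.321)

At (1, 2): F = (-5.000, 3.000).
Jacobian J = [[-3·y^2 - 2, -6·x·y + 8·y - 4], [-4·x·y + y^2 + 3, -2·x^2 + 2·x·y]].
At the point, J = [[-14.000, 0.000], [-1.000, 2.000]] (det J = -28.000).
Solving J·Δ = −F gives Δ = (-0.357, -1.679).
Then the next iterate is (x, y)₁ = (0.643, 0.321).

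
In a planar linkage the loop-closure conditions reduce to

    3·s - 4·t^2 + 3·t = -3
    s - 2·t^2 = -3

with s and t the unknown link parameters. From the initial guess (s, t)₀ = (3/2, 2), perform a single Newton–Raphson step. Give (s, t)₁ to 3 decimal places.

(-0.818, 1.273)

At (3/2, 2): F = (-2.500, -3.500).
Jacobian J = [[3, -8·t + 3], [1, -4·t]].
At the point, J = [[3.000, -13.000], [1.000, -8.000]] (det J = -11.000).
Solving J·Δ = −F gives Δ = (-2.318, -0.727).
Then the next iterate is (s, t)₁ = (-0.818, 1.273).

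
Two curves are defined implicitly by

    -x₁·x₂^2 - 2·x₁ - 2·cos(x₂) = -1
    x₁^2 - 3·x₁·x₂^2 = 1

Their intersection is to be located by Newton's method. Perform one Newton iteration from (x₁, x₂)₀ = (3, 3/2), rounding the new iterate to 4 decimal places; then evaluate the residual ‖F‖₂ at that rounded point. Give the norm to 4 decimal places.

At (3, 3/2): F = (-11.891474, -12.2500).
Jacobian J = [[-x₂^2 - 2, -2·x₁·x₂ + 2·sin(x₂)], [2·x₁ - 3·x₂^2, -6·x₁·x₂]].
At the point, J = [[-4.2500, -7.005010], [-0.7500, -27.0000]] (det J = 109.496242).
Solving J·Δ = −F gives Δ = (-2.1486, -0.3940).
Then the next iterate is (x₁, x₂)₁ = (0.8514, 1.1060).
Re-evaluating at (0.8514, 1.1060): F = (-2.640745, -3.399507), so ‖F‖₂ = 4.3047.

4.3047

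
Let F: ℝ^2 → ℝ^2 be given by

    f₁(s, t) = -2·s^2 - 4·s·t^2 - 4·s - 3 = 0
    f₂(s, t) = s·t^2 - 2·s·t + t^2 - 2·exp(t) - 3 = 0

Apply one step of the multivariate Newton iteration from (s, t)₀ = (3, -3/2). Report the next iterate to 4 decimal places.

At (3, -3/2): F = (-60.0000, 14.553740).
Jacobian J = [[-4·s - 4·t^2 - 4, -8·s·t], [t^2 - 2·t, 2·s·t - 2·s + 2·t - 2·exp(t)]].
At the point, J = [[-25.0000, 36.0000], [5.2500, -18.446260]] (det J = 272.156508).
Solving J·Δ = −F gives Δ = (-2.1416, 0.1795).
Then the next iterate is (s, t)₁ = (0.8584, -1.3205).

(0.8584, -1.3205)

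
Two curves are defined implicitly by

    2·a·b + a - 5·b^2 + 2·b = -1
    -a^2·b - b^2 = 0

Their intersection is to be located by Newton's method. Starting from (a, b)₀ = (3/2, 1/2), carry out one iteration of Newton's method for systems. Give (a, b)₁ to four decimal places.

(-0.3750, 0.9423)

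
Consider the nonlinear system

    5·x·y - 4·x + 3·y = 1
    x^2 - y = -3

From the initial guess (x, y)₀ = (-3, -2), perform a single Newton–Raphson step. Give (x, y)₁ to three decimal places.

At (-3, -2): F = (35.000, 14.000).
Jacobian J = [[5·y - 4, 5·x + 3], [2·x, -1]].
At the point, J = [[-14.000, -12.000], [-6.000, -1.000]] (det J = -58.000).
Solving J·Δ = −F gives Δ = (2.293, 0.241).
Then the next iterate is (x, y)₁ = (-0.707, -1.759).

(-0.707, -1.759)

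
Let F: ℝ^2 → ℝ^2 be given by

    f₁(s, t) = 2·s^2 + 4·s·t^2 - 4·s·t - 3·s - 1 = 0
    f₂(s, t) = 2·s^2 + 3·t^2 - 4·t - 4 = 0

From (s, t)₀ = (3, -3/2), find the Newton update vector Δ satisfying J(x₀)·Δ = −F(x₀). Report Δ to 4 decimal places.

(-2.2538, -0.0227)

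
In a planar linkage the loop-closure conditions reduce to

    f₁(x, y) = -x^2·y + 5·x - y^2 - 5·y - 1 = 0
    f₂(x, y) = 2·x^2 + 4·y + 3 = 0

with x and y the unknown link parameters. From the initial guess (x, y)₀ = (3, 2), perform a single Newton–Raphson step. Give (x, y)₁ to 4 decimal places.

At (3, 2): F = (-18.0000, 29.0000).
Jacobian J = [[-2·x·y + 5, -x^2 - 2·y - 5], [4·x, 4]].
At the point, J = [[-7.0000, -18.0000], [12.0000, 4.0000]] (det J = 188.0000).
Solving J·Δ = −F gives Δ = (-2.3936, -0.0691).
Then the next iterate is (x, y)₁ = (0.6064, 1.9309).

(0.6064, 1.9309)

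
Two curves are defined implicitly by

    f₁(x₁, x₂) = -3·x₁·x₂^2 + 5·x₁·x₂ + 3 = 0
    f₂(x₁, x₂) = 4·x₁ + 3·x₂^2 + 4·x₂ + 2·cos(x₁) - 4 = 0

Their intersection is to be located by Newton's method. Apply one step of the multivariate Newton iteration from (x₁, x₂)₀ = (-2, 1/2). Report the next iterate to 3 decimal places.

At (-2, 1/2): F = (-0.500, -10.08229).
Jacobian J = [[-3·x₂^2 + 5·x₂, -6·x₁·x₂ + 5·x₁], [-2·sin(x₁) + 4, 6·x₂ + 4]].
At the point, J = [[1.750, -4.000], [5.81859, 7.000]] (det J = 35.52438).
Solving J·Δ = −F gives Δ = (1.234, 0.415).
Then the next iterate is (x₁, x₂)₁ = (-0.766, 0.915).

(-0.766, 0.915)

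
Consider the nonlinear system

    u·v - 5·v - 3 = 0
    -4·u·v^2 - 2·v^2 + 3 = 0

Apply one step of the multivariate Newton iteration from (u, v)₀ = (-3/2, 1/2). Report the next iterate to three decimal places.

At (-3/2, 1/2): F = (-6.250, 4.000).
Jacobian J = [[v, u - 5], [-4·v^2, -8·u·v - 4·v]].
At the point, J = [[0.500, -6.500], [-1.000, 4.000]] (det J = -4.500).
Solving J·Δ = −F gives Δ = (0.222, -0.944).
Then the next iterate is (u, v)₁ = (-1.278, -0.444).

(-1.278, -0.444)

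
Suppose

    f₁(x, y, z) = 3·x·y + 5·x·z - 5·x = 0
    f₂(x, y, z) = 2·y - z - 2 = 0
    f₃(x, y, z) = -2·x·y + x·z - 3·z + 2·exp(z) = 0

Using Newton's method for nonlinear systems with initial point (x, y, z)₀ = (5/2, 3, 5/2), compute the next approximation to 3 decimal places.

At (5/2, 3, 5/2): F = (41.250, 1.500, 8.11499).
Jacobian J = [[3·y + 5·z - 5, 3·x, 5·x], [0, 2, -1], [-2·y + z, -2·x, x + 2·exp(z) - 3]].
At the point, J = [[16.500, 7.500, 12.500], [0.000, 2.000, -1.000], [-3.500, -5.000, 23.86499]] (det J = 818.79460).
Solving J·Δ = −F gives Δ = (-1.388, -1.141, -0.783).
Then the next iterate is (x, y, z)₁ = (1.112, 1.859, 1.717).

(1.112, 1.859, 1.717)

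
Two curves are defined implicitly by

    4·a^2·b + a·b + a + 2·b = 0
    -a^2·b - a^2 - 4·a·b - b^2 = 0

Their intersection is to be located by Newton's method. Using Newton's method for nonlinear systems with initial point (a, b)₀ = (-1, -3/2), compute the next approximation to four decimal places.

At (-1, -3/2): F = (-8.5000, -7.7500).
Jacobian J = [[8·a·b + b + 1, 4·a^2 + a + 2], [-2·a·b - 2·a - 4·b, -a^2 - 4·a - 2·b]].
At the point, J = [[11.5000, 5.0000], [5.0000, 6.0000]] (det J = 44.0000).
Solving J·Δ = −F gives Δ = (0.2784, 1.0597).
Then the next iterate is (a, b)₁ = (-0.7216, -0.4403).

(-0.7216, -0.4403)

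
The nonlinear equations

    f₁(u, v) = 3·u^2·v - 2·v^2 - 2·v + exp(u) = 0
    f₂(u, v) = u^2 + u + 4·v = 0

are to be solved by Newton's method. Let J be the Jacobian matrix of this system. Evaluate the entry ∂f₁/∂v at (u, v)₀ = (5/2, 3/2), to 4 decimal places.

10.7500

∂f₁/∂v = 3·u^2 - 4·v - 2.
At (5/2, 3/2) this is 10.7500.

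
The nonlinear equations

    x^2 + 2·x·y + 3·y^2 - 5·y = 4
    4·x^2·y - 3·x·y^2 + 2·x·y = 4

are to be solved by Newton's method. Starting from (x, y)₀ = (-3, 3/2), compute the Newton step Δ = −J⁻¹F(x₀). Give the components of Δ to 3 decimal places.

(-0.592, -1.487)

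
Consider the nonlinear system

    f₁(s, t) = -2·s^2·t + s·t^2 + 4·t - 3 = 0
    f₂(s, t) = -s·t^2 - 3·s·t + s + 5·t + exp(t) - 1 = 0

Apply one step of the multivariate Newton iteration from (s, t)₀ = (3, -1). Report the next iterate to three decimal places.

(1.893, -1.020)

At (3, -1): F = (14.000, 3.36788).
Jacobian J = [[-4·s·t + t^2, -2·s^2 + 2·s·t + 4], [-t^2 - 3·t + 1, -2·s·t - 3·s + exp(t) + 5]].
At the point, J = [[13.000, -20.000], [3.000, 2.36788]] (det J = 90.78243).
Solving J·Δ = −F gives Δ = (-1.107, -0.020).
Then the next iterate is (s, t)₁ = (1.893, -1.020).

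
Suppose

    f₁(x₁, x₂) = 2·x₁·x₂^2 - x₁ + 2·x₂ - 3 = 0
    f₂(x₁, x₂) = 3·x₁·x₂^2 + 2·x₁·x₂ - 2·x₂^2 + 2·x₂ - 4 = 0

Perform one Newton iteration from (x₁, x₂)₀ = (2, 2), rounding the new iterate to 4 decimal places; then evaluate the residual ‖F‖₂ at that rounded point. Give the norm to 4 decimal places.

7.3897

At (2, 2): F = (15.0000, 24.0000).
Jacobian J = [[2·x₂^2 - 1, 4·x₁·x₂ + 2], [3·x₂^2 + 2·x₂, 6·x₁·x₂ + 2·x₁ - 4·x₂ + 2]].
At the point, J = [[7.0000, 18.0000], [16.0000, 22.0000]] (det J = -134.0000).
Solving J·Δ = −F gives Δ = (-0.7612, -0.5373).
Then the next iterate is (x₁, x₂)₁ = (1.2388, 1.4627).
Re-evaluating at (1.2388, 1.4627): F = (3.987404, 6.221608), so ‖F‖₂ = 7.3897.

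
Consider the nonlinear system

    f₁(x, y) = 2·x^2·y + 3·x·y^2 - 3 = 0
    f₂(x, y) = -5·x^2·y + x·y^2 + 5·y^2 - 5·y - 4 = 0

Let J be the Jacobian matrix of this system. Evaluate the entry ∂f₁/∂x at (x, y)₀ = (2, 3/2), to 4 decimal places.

18.7500

∂f₁/∂x = 4·x·y + 3·y^2.
At (2, 3/2) this is 18.7500.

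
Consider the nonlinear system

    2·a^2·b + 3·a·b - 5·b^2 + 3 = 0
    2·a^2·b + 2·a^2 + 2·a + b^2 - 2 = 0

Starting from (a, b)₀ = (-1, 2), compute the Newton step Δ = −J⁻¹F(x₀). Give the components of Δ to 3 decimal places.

(0.054, -0.910)

At (-1, 2): F = (-19.000, 6.000).
Jacobian J = [[4·a·b + 3·b, 2·a^2 + 3·a - 10·b], [4·a·b + 4·a + 2, 2·a^2 + 2·b]].
At the point, J = [[-2.000, -21.000], [-10.000, 6.000]] (det J = -222.000).
Solving J·Δ = −F gives Δ = (0.054, -0.910).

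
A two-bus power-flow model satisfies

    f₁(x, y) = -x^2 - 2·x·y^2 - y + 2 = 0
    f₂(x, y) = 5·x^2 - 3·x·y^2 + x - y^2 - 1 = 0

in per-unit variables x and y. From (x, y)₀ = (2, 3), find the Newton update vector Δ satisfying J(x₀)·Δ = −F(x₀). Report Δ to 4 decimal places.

At (2, 3): F = (-41.0000, -42.0000).
Jacobian J = [[-2·x - 2·y^2, -4·x·y - 1], [10·x - 3·y^2 + 1, -6·x·y - 2·y]].
At the point, J = [[-22.0000, -25.0000], [-6.0000, -42.0000]] (det J = 774.0000).
Solving J·Δ = −F gives Δ = (-0.8682, -0.8760).

(-0.8682, -0.8760)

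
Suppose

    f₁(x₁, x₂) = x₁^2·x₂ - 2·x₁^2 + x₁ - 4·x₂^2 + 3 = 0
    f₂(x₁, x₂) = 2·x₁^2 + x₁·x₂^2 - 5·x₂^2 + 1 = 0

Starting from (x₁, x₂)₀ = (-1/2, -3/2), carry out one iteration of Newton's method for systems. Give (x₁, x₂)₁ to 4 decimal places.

At (-1/2, -3/2): F = (-7.3750, -10.8750).
Jacobian J = [[2·x₁·x₂ - 4·x₁ + 1, x₁^2 - 8·x₂], [4·x₁ + x₂^2, 2·x₁·x₂ - 10·x₂]].
At the point, J = [[4.5000, 12.2500], [0.2500, 16.5000]] (det J = 71.1875).
Solving J·Δ = −F gives Δ = (-0.1620, 0.6615).
Then the next iterate is (x₁, x₂)₁ = (-0.6620, -0.8385).

(-0.6620, -0.8385)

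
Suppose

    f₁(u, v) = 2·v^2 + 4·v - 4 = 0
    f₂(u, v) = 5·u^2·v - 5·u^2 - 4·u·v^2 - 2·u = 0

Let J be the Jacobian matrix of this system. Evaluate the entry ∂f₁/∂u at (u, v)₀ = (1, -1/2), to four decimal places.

0.0000

∂f₁/∂u = 0.
At (1, -1/2) this is 0.0000.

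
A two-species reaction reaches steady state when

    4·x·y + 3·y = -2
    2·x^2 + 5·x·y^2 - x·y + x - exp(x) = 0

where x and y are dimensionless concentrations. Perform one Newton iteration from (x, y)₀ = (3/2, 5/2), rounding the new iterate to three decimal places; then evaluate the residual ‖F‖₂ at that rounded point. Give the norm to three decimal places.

At (3/2, 5/2): F = (24.500, 44.64331).
Jacobian J = [[4·y, 4·x + 3], [4·x + 5·y^2 - y - exp(x) + 1, 10·x·y - x]].
At the point, J = [[10.000, 9.000], [31.26831, 36.000]] (det J = 78.58520).
Solving J·Δ = −F gives Δ = (-6.111, 4.067).
Then the next iterate is (x, y)₁ = (-4.611, 6.567).
Re-evaluating at (-4.611, 6.567): F = (-99.42075, -926.07601), so ‖F‖₂ = 931.397.

931.397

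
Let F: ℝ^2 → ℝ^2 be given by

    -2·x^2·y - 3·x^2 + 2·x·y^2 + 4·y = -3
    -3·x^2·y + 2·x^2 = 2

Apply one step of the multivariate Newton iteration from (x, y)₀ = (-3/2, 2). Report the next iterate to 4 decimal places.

At (-3/2, 2): F = (-16.7500, -11.0000).
Jacobian J = [[-4·x·y - 6·x + 2·y^2, -2·x^2 + 4·x·y + 4], [-6·x·y + 4·x, -3·x^2]].
At the point, J = [[29.0000, -12.5000], [12.0000, -6.7500]] (det J = -45.7500).
Solving J·Δ = −F gives Δ = (-0.5342, -2.5792).
Then the next iterate is (x, y)₁ = (-2.0342, -0.5792).

(-2.0342, -0.5792)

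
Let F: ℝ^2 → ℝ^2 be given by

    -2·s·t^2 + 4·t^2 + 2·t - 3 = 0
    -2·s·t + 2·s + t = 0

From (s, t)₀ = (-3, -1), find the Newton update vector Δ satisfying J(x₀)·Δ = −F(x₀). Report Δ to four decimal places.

(3.4310, -0.1034)

At (-3, -1): F = (5.0000, -13.0000).
Jacobian J = [[-2·t^2, -4·s·t + 8·t + 2], [-2·t + 2, -2·s + 1]].
At the point, J = [[-2.0000, -18.0000], [4.0000, 7.0000]] (det J = 58.0000).
Solving J·Δ = −F gives Δ = (3.4310, -0.1034).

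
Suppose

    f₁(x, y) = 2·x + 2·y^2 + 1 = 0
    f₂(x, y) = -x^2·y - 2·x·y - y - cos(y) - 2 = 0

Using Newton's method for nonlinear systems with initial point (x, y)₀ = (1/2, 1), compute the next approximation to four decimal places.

(-0.9731, 0.7365)

At (1/2, 1): F = (4.0000, -4.790302).
Jacobian J = [[2, 4·y], [-2·x·y - 2·y, -x^2 - 2·x + sin(y) - 1]].
At the point, J = [[2.0000, 4.0000], [-3.0000, -1.408529]] (det J = 9.182942).
Solving J·Δ = −F gives Δ = (-1.4731, -0.2635).
Then the next iterate is (x, y)₁ = (-0.9731, 0.7365).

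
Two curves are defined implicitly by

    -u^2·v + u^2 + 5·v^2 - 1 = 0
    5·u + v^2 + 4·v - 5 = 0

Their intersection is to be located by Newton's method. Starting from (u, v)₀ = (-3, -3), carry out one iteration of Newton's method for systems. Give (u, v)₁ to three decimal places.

(1.350, -3.626)

At (-3, -3): F = (80.000, -23.000).
Jacobian J = [[-2·u·v + 2·u, -u^2 + 10·v], [5, 2·v + 4]].
At the point, J = [[-24.000, -39.000], [5.000, -2.000]] (det J = 243.000).
Solving J·Δ = −F gives Δ = (4.350, -0.626).
Then the next iterate is (u, v)₁ = (1.350, -3.626).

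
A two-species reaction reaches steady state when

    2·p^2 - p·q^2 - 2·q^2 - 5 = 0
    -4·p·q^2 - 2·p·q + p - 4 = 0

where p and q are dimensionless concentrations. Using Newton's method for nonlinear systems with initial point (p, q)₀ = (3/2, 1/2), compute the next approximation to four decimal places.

(1.3756, -0.0973)

At (3/2, 1/2): F = (-1.3750, -5.5000).
Jacobian J = [[4·p - q^2, -2·p·q - 4·q], [-4·q^2 - 2·q + 1, -8·p·q - 2·p]].
At the point, J = [[5.7500, -3.5000], [-1.0000, -9.0000]] (det J = -55.2500).
Solving J·Δ = −F gives Δ = (-0.1244, -0.5973).
Then the next iterate is (p, q)₁ = (1.3756, -0.0973).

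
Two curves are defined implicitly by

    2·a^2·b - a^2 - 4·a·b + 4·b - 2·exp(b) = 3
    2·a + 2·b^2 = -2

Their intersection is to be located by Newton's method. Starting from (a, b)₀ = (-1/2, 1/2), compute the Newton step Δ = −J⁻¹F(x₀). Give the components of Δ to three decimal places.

At (-1/2, 1/2): F = (-3.29744, 1.500).
Jacobian J = [[4·a·b - 2·a - 4·b, 2·a^2 - 4·a - 2·exp(b) + 4], [2, 4·b]].
At the point, J = [[-2.000, 3.20256], [2.000, 2.000]] (det J = -10.40511).
Solving J·Δ = −F gives Δ = (-1.095, 0.345).

(-1.095, 0.345)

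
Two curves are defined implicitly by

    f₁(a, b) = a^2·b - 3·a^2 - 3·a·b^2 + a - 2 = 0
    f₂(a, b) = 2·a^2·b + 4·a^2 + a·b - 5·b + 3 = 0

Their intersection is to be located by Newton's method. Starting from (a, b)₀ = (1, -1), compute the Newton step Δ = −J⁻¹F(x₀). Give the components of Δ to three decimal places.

(-47.000, -66.000)

At (1, -1): F = (-8.000, 9.000).
Jacobian J = [[2·a·b - 6·a - 3·b^2 + 1, a^2 - 6·a·b], [4·a·b + 8·a + b, 2·a^2 + a - 5]].
At the point, J = [[-10.000, 7.000], [3.000, -2.000]] (det J = -1.000).
Solving J·Δ = −F gives Δ = (-47.000, -66.000).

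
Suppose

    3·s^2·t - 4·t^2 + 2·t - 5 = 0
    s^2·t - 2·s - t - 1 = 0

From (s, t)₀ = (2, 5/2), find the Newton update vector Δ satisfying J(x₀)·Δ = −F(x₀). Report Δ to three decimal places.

(-0.217, -0.254)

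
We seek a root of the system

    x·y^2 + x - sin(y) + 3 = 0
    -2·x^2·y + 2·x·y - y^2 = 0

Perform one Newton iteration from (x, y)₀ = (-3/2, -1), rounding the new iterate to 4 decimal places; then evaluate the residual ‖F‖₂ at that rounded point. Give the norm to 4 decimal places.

17.4093

At (-3/2, -1): F = (0.841471, 6.5000).
Jacobian J = [[y^2 + 1, 2·x·y - cos(y)], [-4·x·y + 2·y, -2·x^2 + 2·x - 2·y]].
At the point, J = [[2.0000, 2.459698], [-8.0000, -5.5000]] (det J = 8.677582).
Solving J·Δ = −F gives Δ = (2.3758, -2.2739).
Then the next iterate is (x, y)₁ = (0.8758, -3.2739).
Re-evaluating at (0.8758, -3.2739): F = (13.131072, -11.430654), so ‖F‖₂ = 17.4093.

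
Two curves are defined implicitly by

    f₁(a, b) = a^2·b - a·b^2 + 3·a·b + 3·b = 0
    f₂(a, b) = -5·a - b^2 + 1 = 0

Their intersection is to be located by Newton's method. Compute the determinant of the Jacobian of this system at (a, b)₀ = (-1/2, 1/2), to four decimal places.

J = [[2·a·b - b^2 + 3·b, a^2 - 2·a·b + 3·a + 3], [-5, -2·b]].
At the point, J = [[0.7500, 2.2500], [-5.0000, -1.0000]].
det J = 10.5000.

10.5000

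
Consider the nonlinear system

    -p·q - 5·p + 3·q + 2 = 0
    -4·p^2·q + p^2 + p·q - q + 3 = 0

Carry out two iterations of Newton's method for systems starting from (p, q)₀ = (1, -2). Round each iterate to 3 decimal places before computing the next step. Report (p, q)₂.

(0.968, 1.345)

At (1, -2): F = (-7.000, 12.000).
Jacobian J = [[-q - 5, -p + 3], [-8·p·q + 2·p + q, -4·p^2 + p - 1]].
At the point, J = [[-3.000, 2.000], [16.000, -4.000]] (det J = -20.000).
Solving J·Δ = −F gives Δ = (0.200, 3.800).
Then the next iterate is (p, q)₁ = (1.200, 1.800).
Round to (1.200, 1.800) and repeat: F = (-0.760, -5.568), J = [[-6.800, 1.800], [-13.080, -5.560]].
Δ = (-0.232, -0.455), so (p, q)₂ = (0.968, 1.345).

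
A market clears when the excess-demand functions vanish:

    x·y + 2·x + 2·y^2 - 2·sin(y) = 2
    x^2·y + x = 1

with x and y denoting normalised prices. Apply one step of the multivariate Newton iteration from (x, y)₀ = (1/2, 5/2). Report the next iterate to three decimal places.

(0.533, 1.533)

At (1/2, 5/2): F = (11.55306, 0.125).
Jacobian J = [[y + 2, x + 4·y - 2·cos(y)], [2·x·y + 1, x^2]].
At the point, J = [[4.500, 12.10229], [3.500, 0.250]] (det J = -41.23301).
Solving J·Δ = −F gives Δ = (0.033, -0.967).
Then the next iterate is (x, y)₁ = (0.533, 1.533).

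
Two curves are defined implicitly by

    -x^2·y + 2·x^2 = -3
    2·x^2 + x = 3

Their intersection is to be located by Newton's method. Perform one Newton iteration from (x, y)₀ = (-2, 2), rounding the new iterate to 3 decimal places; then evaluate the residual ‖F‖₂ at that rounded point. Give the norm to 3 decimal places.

1.206

At (-2, 2): F = (3.000, 3.000).
Jacobian J = [[-2·x·y + 4·x, -x^2], [4·x + 1, 0]].
At the point, J = [[0.000, -4.000], [-7.000, 0.000]] (det J = -28.000).
Solving J·Δ = −F gives Δ = (0.429, 0.750).
Then the next iterate is (x, y)₁ = (-1.571, 2.750).
Re-evaluating at (-1.571, 2.750): F = (1.14897, 0.36508), so ‖F‖₂ = 1.206.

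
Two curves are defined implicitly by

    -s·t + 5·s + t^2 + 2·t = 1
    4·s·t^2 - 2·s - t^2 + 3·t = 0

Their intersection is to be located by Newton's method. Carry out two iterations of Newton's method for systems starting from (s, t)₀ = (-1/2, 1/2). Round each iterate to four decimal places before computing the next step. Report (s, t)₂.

At (-1/2, 1/2): F = (-2.0000, 1.7500).
Jacobian J = [[-t + 5, -s + 2·t + 2], [4·t^2 - 2, 8·s·t - 2·t + 3]].
At the point, J = [[4.5000, 3.5000], [-1.0000, 0.0000]] (det J = 3.5000).
Solving J·Δ = −F gives Δ = (1.7500, -1.6786).
Then the next iterate is (s, t)₁ = (1.2500, -1.1786).
Round to (1.2500, -1.1786) and repeat: F = (5.755148, -0.479408), J = [[6.1786, -1.6072], [3.556392, -6.4288]].
Δ = (-1.1107, -0.6890), so (s, t)₂ = (0.1393, -1.8676).

(0.1393, -1.8676)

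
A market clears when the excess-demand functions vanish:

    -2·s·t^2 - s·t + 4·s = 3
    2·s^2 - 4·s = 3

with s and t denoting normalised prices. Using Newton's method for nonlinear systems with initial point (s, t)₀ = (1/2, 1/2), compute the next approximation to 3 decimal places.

At (1/2, 1/2): F = (-1.500, -4.500).
Jacobian J = [[-2·t^2 - t + 4, -4·s·t - s], [4·s - 4, 0]].
At the point, J = [[3.000, -1.500], [-2.000, 0.000]] (det J = -3.000).
Solving J·Δ = −F gives Δ = (-2.250, -5.500).
Then the next iterate is (s, t)₁ = (-1.750, -5.000).

(-1.750, -5.000)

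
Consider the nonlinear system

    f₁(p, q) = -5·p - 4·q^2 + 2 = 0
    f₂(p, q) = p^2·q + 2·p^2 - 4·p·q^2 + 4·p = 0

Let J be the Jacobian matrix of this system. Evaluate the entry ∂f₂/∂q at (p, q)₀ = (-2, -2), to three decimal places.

-28.000

∂f₂/∂q = p^2 - 8·p·q.
At (-2, -2) this is -28.000.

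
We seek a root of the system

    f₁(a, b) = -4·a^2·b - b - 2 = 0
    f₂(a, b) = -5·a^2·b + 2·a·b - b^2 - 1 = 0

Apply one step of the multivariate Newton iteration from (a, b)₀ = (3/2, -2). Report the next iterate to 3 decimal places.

(1.256, -0.785)

At (3/2, -2): F = (18.000, 11.500).
Jacobian J = [[-8·a·b, -4·a^2 - 1], [-10·a·b + 2·b, -5·a^2 + 2·a - 2·b]].
At the point, J = [[24.000, -10.000], [26.000, -4.250]] (det J = 158.000).
Solving J·Δ = −F gives Δ = (-0.244, 1.215).
Then the next iterate is (a, b)₁ = (1.256, -0.785).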